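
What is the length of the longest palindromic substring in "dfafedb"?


Input: "dfafedb"
Checking substrings for palindromes:
  [1:4] "faf" (len 3) => palindrome
Longest palindromic substring: "faf" with length 3

3


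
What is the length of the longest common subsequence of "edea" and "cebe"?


LCS of "edea" and "cebe"
DP table:
           c    e    b    e
      0    0    0    0    0
  e   0    0    1    1    1
  d   0    0    1    1    1
  e   0    0    1    1    2
  a   0    0    1    1    2
LCS length = dp[4][4] = 2

2


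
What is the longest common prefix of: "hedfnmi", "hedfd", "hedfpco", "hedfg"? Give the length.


Words: hedfnmi, hedfd, hedfpco, hedfg
  Position 0: all 'h' => match
  Position 1: all 'e' => match
  Position 2: all 'd' => match
  Position 3: all 'f' => match
  Position 4: ('n', 'd', 'p', 'g') => mismatch, stop
LCP = "hedf" (length 4)

4


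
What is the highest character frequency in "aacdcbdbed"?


Input: aacdcbdbed
Character counts:
  'a': 2
  'b': 2
  'c': 2
  'd': 3
  'e': 1
Maximum frequency: 3

3


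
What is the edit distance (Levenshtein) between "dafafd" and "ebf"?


Computing edit distance: "dafafd" -> "ebf"
DP table:
           e    b    f
      0    1    2    3
  d   1    1    2    3
  a   2    2    2    3
  f   3    3    3    2
  a   4    4    4    3
  f   5    5    5    4
  d   6    6    6    5
Edit distance = dp[6][3] = 5

5


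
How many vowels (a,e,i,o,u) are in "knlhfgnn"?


Input: knlhfgnn
Checking each character:
  'k' at position 0: consonant
  'n' at position 1: consonant
  'l' at position 2: consonant
  'h' at position 3: consonant
  'f' at position 4: consonant
  'g' at position 5: consonant
  'n' at position 6: consonant
  'n' at position 7: consonant
Total vowels: 0

0


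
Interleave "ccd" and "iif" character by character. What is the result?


Interleaving "ccd" and "iif":
  Position 0: 'c' from first, 'i' from second => "ci"
  Position 1: 'c' from first, 'i' from second => "ci"
  Position 2: 'd' from first, 'f' from second => "df"
Result: cicidf

cicidf


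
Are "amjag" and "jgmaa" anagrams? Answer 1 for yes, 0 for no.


Strings: "amjag", "jgmaa"
Sorted first:  aagjm
Sorted second: aagjm
Sorted forms match => anagrams

1


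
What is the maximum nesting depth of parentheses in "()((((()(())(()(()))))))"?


Input: "()((((()(())(()(()))))))"
Tracking depth:
  Position 0 '(': depth becomes 1
  Position 1 ')': depth becomes 0
  Position 2 '(': depth becomes 1
  Position 3 '(': depth becomes 2
  Position 4 '(': depth becomes 3
  Position 5 '(': depth becomes 4
  Position 6 '(': depth becomes 5
  Position 7 ')': depth becomes 4
  Position 8 '(': depth becomes 5
  Position 9 '(': depth becomes 6
  Position 10 ')': depth becomes 5
  Position 11 ')': depth becomes 4
  Position 12 '(': depth becomes 5
  Position 13 '(': depth becomes 6
  Position 14 ')': depth becomes 5
  Position 15 '(': depth becomes 6
  Position 16 '(': depth becomes 7
  Position 17 ')': depth becomes 6
  Position 18 ')': depth becomes 5
  Position 19 ')': depth becomes 4
  Position 20 ')': depth becomes 3
  Position 21 ')': depth becomes 2
  Position 22 ')': depth becomes 1
  Position 23 ')': depth becomes 0
Maximum depth reached: 7

7


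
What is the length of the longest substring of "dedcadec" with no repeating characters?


Input: "dedcadec"
Sliding window (track last position of each char):
  Position 0 ('d'): window [0,0] length 1 -- new best
  Position 1 ('e'): window [0,1] length 2 -- new best
  Position 2 ('d'): repeat (last at 0), move window start to 1
  Position 2 ('d'): window [1,2] length 2
  Position 3 ('c'): window [1,3] length 3 -- new best
  Position 4 ('a'): window [1,4] length 4 -- new best
  Position 5 ('d'): repeat (last at 2), move window start to 3
  Position 5 ('d'): window [3,5] length 3
  Position 6 ('e'): window [3,6] length 4
  Position 7 ('c'): repeat (last at 3), move window start to 4
  Position 7 ('c'): window [4,7] length 4
Longest substring with no repeats: "edca" with length 4

4


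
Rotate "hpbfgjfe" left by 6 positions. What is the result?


Input: "hpbfgjfe", rotate left by 6
First 6 characters: "hpbfgj"
Remaining characters: "fe"
Concatenate remaining + first: "fe" + "hpbfgj" = "fehpbfgj"

fehpbfgj


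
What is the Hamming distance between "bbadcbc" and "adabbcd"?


Comparing "bbadcbc" and "adabbcd" position by position:
  Position 0: 'b' vs 'a' => differ
  Position 1: 'b' vs 'd' => differ
  Position 2: 'a' vs 'a' => same
  Position 3: 'd' vs 'b' => differ
  Position 4: 'c' vs 'b' => differ
  Position 5: 'b' vs 'c' => differ
  Position 6: 'c' vs 'd' => differ
Total differences (Hamming distance): 6

6


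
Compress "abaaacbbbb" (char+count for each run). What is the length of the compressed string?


Input: abaaacbbbb
Runs:
  'a' x 1 => "a1"
  'b' x 1 => "b1"
  'a' x 3 => "a3"
  'c' x 1 => "c1"
  'b' x 4 => "b4"
Compressed: "a1b1a3c1b4"
Compressed length: 10

10


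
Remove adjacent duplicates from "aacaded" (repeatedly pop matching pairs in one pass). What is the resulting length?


Input: aacaded
Stack-based adjacent duplicate removal:
  Read 'a': push. Stack: a
  Read 'a': matches stack top 'a' => pop. Stack: (empty)
  Read 'c': push. Stack: c
  Read 'a': push. Stack: ca
  Read 'd': push. Stack: cad
  Read 'e': push. Stack: cade
  Read 'd': push. Stack: caded
Final stack: "caded" (length 5)

5


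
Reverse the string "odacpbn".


Input: odacpbn
Reading characters right to left:
  Position 6: 'n'
  Position 5: 'b'
  Position 4: 'p'
  Position 3: 'c'
  Position 2: 'a'
  Position 1: 'd'
  Position 0: 'o'
Reversed: nbpcado

nbpcado


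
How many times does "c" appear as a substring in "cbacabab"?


Searching for "c" in "cbacabab"
Scanning each position:
  Position 0: "c" => MATCH
  Position 1: "b" => no
  Position 2: "a" => no
  Position 3: "c" => MATCH
  Position 4: "a" => no
  Position 5: "b" => no
  Position 6: "a" => no
  Position 7: "b" => no
Total occurrences: 2

2


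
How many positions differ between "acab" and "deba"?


Comparing "acab" and "deba" position by position:
  Position 0: 'a' vs 'd' => DIFFER
  Position 1: 'c' vs 'e' => DIFFER
  Position 2: 'a' vs 'b' => DIFFER
  Position 3: 'b' vs 'a' => DIFFER
Positions that differ: 4

4


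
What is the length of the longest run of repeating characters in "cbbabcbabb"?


Input: "cbbabcbabb"
Scanning for longest run:
  Position 1 ('b'): new char, reset run to 1
  Position 2 ('b'): continues run of 'b', length=2
  Position 3 ('a'): new char, reset run to 1
  Position 4 ('b'): new char, reset run to 1
  Position 5 ('c'): new char, reset run to 1
  Position 6 ('b'): new char, reset run to 1
  Position 7 ('a'): new char, reset run to 1
  Position 8 ('b'): new char, reset run to 1
  Position 9 ('b'): continues run of 'b', length=2
Longest run: 'b' with length 2

2


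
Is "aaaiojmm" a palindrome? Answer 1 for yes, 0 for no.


Input: aaaiojmm
Reversed: mmjoiaaa
  Compare pos 0 ('a') with pos 7 ('m'): MISMATCH
  Compare pos 1 ('a') with pos 6 ('m'): MISMATCH
  Compare pos 2 ('a') with pos 5 ('j'): MISMATCH
  Compare pos 3 ('i') with pos 4 ('o'): MISMATCH
Result: not a palindrome

0


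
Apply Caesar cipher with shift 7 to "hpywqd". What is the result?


Caesar cipher: shift "hpywqd" by 7
  'h' (pos 7) + 7 = pos 14 = 'o'
  'p' (pos 15) + 7 = pos 22 = 'w'
  'y' (pos 24) + 7 = pos 5 = 'f'
  'w' (pos 22) + 7 = pos 3 = 'd'
  'q' (pos 16) + 7 = pos 23 = 'x'
  'd' (pos 3) + 7 = pos 10 = 'k'
Result: owfdxk

owfdxk


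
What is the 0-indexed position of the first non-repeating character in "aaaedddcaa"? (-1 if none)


Input: aaaedddcaa
Character frequencies:
  'a': 5
  'c': 1
  'd': 3
  'e': 1
Scanning left to right for freq == 1:
  Position 0 ('a'): freq=5, skip
  Position 1 ('a'): freq=5, skip
  Position 2 ('a'): freq=5, skip
  Position 3 ('e'): unique! => answer = 3

3


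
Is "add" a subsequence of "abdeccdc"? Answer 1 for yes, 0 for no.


Check if "add" is a subsequence of "abdeccdc"
Greedy scan:
  Position 0 ('a'): matches sub[0] = 'a'
  Position 1 ('b'): no match needed
  Position 2 ('d'): matches sub[1] = 'd'
  Position 3 ('e'): no match needed
  Position 4 ('c'): no match needed
  Position 5 ('c'): no match needed
  Position 6 ('d'): matches sub[2] = 'd'
  Position 7 ('c'): no match needed
All 3 characters matched => is a subsequence

1


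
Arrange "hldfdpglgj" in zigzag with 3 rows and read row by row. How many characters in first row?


Zigzag "hldfdpglgj" into 3 rows:
Placing characters:
  'h' => row 0
  'l' => row 1
  'd' => row 2
  'f' => row 1
  'd' => row 0
  'p' => row 1
  'g' => row 2
  'l' => row 1
  'g' => row 0
  'j' => row 1
Rows:
  Row 0: "hdg"
  Row 1: "lfplj"
  Row 2: "dg"
First row length: 3

3


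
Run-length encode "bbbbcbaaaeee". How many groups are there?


Input: bbbbcbaaaeee
Scanning for consecutive runs:
  Group 1: 'b' x 4 (positions 0-3)
  Group 2: 'c' x 1 (positions 4-4)
  Group 3: 'b' x 1 (positions 5-5)
  Group 4: 'a' x 3 (positions 6-8)
  Group 5: 'e' x 3 (positions 9-11)
Total groups: 5

5


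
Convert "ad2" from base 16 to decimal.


Input: "ad2" in base 16
Positional expansion:
  Digit 'a' (value 10) x 16^2 = 2560
  Digit 'd' (value 13) x 16^1 = 208
  Digit '2' (value 2) x 16^0 = 2
Sum = 2770

2770


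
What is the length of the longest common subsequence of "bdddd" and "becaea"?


LCS of "bdddd" and "becaea"
DP table:
           b    e    c    a    e    a
      0    0    0    0    0    0    0
  b   0    1    1    1    1    1    1
  d   0    1    1    1    1    1    1
  d   0    1    1    1    1    1    1
  d   0    1    1    1    1    1    1
  d   0    1    1    1    1    1    1
LCS length = dp[5][6] = 1

1


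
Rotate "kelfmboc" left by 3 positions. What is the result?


Input: "kelfmboc", rotate left by 3
First 3 characters: "kel"
Remaining characters: "fmboc"
Concatenate remaining + first: "fmboc" + "kel" = "fmbockel"

fmbockel


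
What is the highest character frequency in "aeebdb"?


Input: aeebdb
Character counts:
  'a': 1
  'b': 2
  'd': 1
  'e': 2
Maximum frequency: 2

2


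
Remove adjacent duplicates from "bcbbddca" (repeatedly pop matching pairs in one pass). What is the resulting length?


Input: bcbbddca
Stack-based adjacent duplicate removal:
  Read 'b': push. Stack: b
  Read 'c': push. Stack: bc
  Read 'b': push. Stack: bcb
  Read 'b': matches stack top 'b' => pop. Stack: bc
  Read 'd': push. Stack: bcd
  Read 'd': matches stack top 'd' => pop. Stack: bc
  Read 'c': matches stack top 'c' => pop. Stack: b
  Read 'a': push. Stack: ba
Final stack: "ba" (length 2)

2


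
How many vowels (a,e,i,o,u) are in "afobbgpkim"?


Input: afobbgpkim
Checking each character:
  'a' at position 0: vowel (running total: 1)
  'f' at position 1: consonant
  'o' at position 2: vowel (running total: 2)
  'b' at position 3: consonant
  'b' at position 4: consonant
  'g' at position 5: consonant
  'p' at position 6: consonant
  'k' at position 7: consonant
  'i' at position 8: vowel (running total: 3)
  'm' at position 9: consonant
Total vowels: 3

3


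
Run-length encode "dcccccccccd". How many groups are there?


Input: dcccccccccd
Scanning for consecutive runs:
  Group 1: 'd' x 1 (positions 0-0)
  Group 2: 'c' x 9 (positions 1-9)
  Group 3: 'd' x 1 (positions 10-10)
Total groups: 3

3


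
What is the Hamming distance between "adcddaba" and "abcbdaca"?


Comparing "adcddaba" and "abcbdaca" position by position:
  Position 0: 'a' vs 'a' => same
  Position 1: 'd' vs 'b' => differ
  Position 2: 'c' vs 'c' => same
  Position 3: 'd' vs 'b' => differ
  Position 4: 'd' vs 'd' => same
  Position 5: 'a' vs 'a' => same
  Position 6: 'b' vs 'c' => differ
  Position 7: 'a' vs 'a' => same
Total differences (Hamming distance): 3

3


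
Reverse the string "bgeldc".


Input: bgeldc
Reading characters right to left:
  Position 5: 'c'
  Position 4: 'd'
  Position 3: 'l'
  Position 2: 'e'
  Position 1: 'g'
  Position 0: 'b'
Reversed: cdlegb

cdlegb


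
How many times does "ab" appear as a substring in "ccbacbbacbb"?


Searching for "ab" in "ccbacbbacbb"
Scanning each position:
  Position 0: "cc" => no
  Position 1: "cb" => no
  Position 2: "ba" => no
  Position 3: "ac" => no
  Position 4: "cb" => no
  Position 5: "bb" => no
  Position 6: "ba" => no
  Position 7: "ac" => no
  Position 8: "cb" => no
  Position 9: "bb" => no
Total occurrences: 0

0


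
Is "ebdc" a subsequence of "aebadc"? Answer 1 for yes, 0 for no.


Check if "ebdc" is a subsequence of "aebadc"
Greedy scan:
  Position 0 ('a'): no match needed
  Position 1 ('e'): matches sub[0] = 'e'
  Position 2 ('b'): matches sub[1] = 'b'
  Position 3 ('a'): no match needed
  Position 4 ('d'): matches sub[2] = 'd'
  Position 5 ('c'): matches sub[3] = 'c'
All 4 characters matched => is a subsequence

1


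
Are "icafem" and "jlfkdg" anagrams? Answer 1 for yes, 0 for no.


Strings: "icafem", "jlfkdg"
Sorted first:  acefim
Sorted second: dfgjkl
Differ at position 0: 'a' vs 'd' => not anagrams

0


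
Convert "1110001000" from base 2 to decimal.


Input: "1110001000" in base 2
Positional expansion:
  Digit '1' (value 1) x 2^9 = 512
  Digit '1' (value 1) x 2^8 = 256
  Digit '1' (value 1) x 2^7 = 128
  Digit '0' (value 0) x 2^6 = 0
  Digit '0' (value 0) x 2^5 = 0
  Digit '0' (value 0) x 2^4 = 0
  Digit '1' (value 1) x 2^3 = 8
  Digit '0' (value 0) x 2^2 = 0
  Digit '0' (value 0) x 2^1 = 0
  Digit '0' (value 0) x 2^0 = 0
Sum = 904

904


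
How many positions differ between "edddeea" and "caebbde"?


Comparing "edddeea" and "caebbde" position by position:
  Position 0: 'e' vs 'c' => DIFFER
  Position 1: 'd' vs 'a' => DIFFER
  Position 2: 'd' vs 'e' => DIFFER
  Position 3: 'd' vs 'b' => DIFFER
  Position 4: 'e' vs 'b' => DIFFER
  Position 5: 'e' vs 'd' => DIFFER
  Position 6: 'a' vs 'e' => DIFFER
Positions that differ: 7

7


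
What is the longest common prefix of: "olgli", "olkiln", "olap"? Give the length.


Words: olgli, olkiln, olap
  Position 0: all 'o' => match
  Position 1: all 'l' => match
  Position 2: ('g', 'k', 'a') => mismatch, stop
LCP = "ol" (length 2)

2


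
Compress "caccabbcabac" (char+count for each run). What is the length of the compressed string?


Input: caccabbcabac
Runs:
  'c' x 1 => "c1"
  'a' x 1 => "a1"
  'c' x 2 => "c2"
  'a' x 1 => "a1"
  'b' x 2 => "b2"
  'c' x 1 => "c1"
  'a' x 1 => "a1"
  'b' x 1 => "b1"
  'a' x 1 => "a1"
  'c' x 1 => "c1"
Compressed: "c1a1c2a1b2c1a1b1a1c1"
Compressed length: 20

20


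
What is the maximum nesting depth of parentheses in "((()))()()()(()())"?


Input: "((()))()()()(()())"
Tracking depth:
  Position 0 '(': depth becomes 1
  Position 1 '(': depth becomes 2
  Position 2 '(': depth becomes 3
  Position 3 ')': depth becomes 2
  Position 4 ')': depth becomes 1
  Position 5 ')': depth becomes 0
  Position 6 '(': depth becomes 1
  Position 7 ')': depth becomes 0
  Position 8 '(': depth becomes 1
  Position 9 ')': depth becomes 0
  Position 10 '(': depth becomes 1
  Position 11 ')': depth becomes 0
  Position 12 '(': depth becomes 1
  Position 13 '(': depth becomes 2
  Position 14 ')': depth becomes 1
  Position 15 '(': depth becomes 2
  Position 16 ')': depth becomes 1
  Position 17 ')': depth becomes 0
Maximum depth reached: 3

3


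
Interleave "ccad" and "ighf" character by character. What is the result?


Interleaving "ccad" and "ighf":
  Position 0: 'c' from first, 'i' from second => "ci"
  Position 1: 'c' from first, 'g' from second => "cg"
  Position 2: 'a' from first, 'h' from second => "ah"
  Position 3: 'd' from first, 'f' from second => "df"
Result: cicgahdf

cicgahdf


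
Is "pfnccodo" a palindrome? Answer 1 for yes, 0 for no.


Input: pfnccodo
Reversed: odoccnfp
  Compare pos 0 ('p') with pos 7 ('o'): MISMATCH
  Compare pos 1 ('f') with pos 6 ('d'): MISMATCH
  Compare pos 2 ('n') with pos 5 ('o'): MISMATCH
  Compare pos 3 ('c') with pos 4 ('c'): match
Result: not a palindrome

0


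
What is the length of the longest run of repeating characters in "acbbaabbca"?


Input: "acbbaabbca"
Scanning for longest run:
  Position 1 ('c'): new char, reset run to 1
  Position 2 ('b'): new char, reset run to 1
  Position 3 ('b'): continues run of 'b', length=2
  Position 4 ('a'): new char, reset run to 1
  Position 5 ('a'): continues run of 'a', length=2
  Position 6 ('b'): new char, reset run to 1
  Position 7 ('b'): continues run of 'b', length=2
  Position 8 ('c'): new char, reset run to 1
  Position 9 ('a'): new char, reset run to 1
Longest run: 'b' with length 2

2


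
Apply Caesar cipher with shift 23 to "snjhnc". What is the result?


Caesar cipher: shift "snjhnc" by 23
  's' (pos 18) + 23 = pos 15 = 'p'
  'n' (pos 13) + 23 = pos 10 = 'k'
  'j' (pos 9) + 23 = pos 6 = 'g'
  'h' (pos 7) + 23 = pos 4 = 'e'
  'n' (pos 13) + 23 = pos 10 = 'k'
  'c' (pos 2) + 23 = pos 25 = 'z'
Result: pkgekz

pkgekz


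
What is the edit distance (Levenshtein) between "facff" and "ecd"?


Computing edit distance: "facff" -> "ecd"
DP table:
           e    c    d
      0    1    2    3
  f   1    1    2    3
  a   2    2    2    3
  c   3    3    2    3
  f   4    4    3    3
  f   5    5    4    4
Edit distance = dp[5][3] = 4

4


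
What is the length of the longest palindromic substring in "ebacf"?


Input: "ebacf"
Checking substrings for palindromes:
  No multi-char palindromic substrings found
Longest palindromic substring: "e" with length 1

1


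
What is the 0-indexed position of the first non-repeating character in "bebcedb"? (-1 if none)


Input: bebcedb
Character frequencies:
  'b': 3
  'c': 1
  'd': 1
  'e': 2
Scanning left to right for freq == 1:
  Position 0 ('b'): freq=3, skip
  Position 1 ('e'): freq=2, skip
  Position 2 ('b'): freq=3, skip
  Position 3 ('c'): unique! => answer = 3

3


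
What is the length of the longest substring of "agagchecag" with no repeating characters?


Input: "agagchecag"
Sliding window (track last position of each char):
  Position 0 ('a'): window [0,0] length 1 -- new best
  Position 1 ('g'): window [0,1] length 2 -- new best
  Position 2 ('a'): repeat (last at 0), move window start to 1
  Position 2 ('a'): window [1,2] length 2
  Position 3 ('g'): repeat (last at 1), move window start to 2
  Position 3 ('g'): window [2,3] length 2
  Position 4 ('c'): window [2,4] length 3 -- new best
  Position 5 ('h'): window [2,5] length 4 -- new best
  Position 6 ('e'): window [2,6] length 5 -- new best
  Position 7 ('c'): repeat (last at 4), move window start to 5
  Position 7 ('c'): window [5,7] length 3
  Position 8 ('a'): window [5,8] length 4
  Position 9 ('g'): window [5,9] length 5
Longest substring with no repeats: "agche" with length 5

5


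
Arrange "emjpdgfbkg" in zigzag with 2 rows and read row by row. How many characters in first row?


Zigzag "emjpdgfbkg" into 2 rows:
Placing characters:
  'e' => row 0
  'm' => row 1
  'j' => row 0
  'p' => row 1
  'd' => row 0
  'g' => row 1
  'f' => row 0
  'b' => row 1
  'k' => row 0
  'g' => row 1
Rows:
  Row 0: "ejdfk"
  Row 1: "mpgbg"
First row length: 5

5


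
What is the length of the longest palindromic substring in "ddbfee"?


Input: "ddbfee"
Checking substrings for palindromes:
  [0:2] "dd" (len 2) => palindrome
  [4:6] "ee" (len 2) => palindrome
Longest palindromic substring: "dd" with length 2

2


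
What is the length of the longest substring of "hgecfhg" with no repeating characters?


Input: "hgecfhg"
Sliding window (track last position of each char):
  Position 0 ('h'): window [0,0] length 1 -- new best
  Position 1 ('g'): window [0,1] length 2 -- new best
  Position 2 ('e'): window [0,2] length 3 -- new best
  Position 3 ('c'): window [0,3] length 4 -- new best
  Position 4 ('f'): window [0,4] length 5 -- new best
  Position 5 ('h'): repeat (last at 0), move window start to 1
  Position 5 ('h'): window [1,5] length 5
  Position 6 ('g'): repeat (last at 1), move window start to 2
  Position 6 ('g'): window [2,6] length 5
Longest substring with no repeats: "hgecf" with length 5

5


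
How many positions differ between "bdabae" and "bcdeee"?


Comparing "bdabae" and "bcdeee" position by position:
  Position 0: 'b' vs 'b' => same
  Position 1: 'd' vs 'c' => DIFFER
  Position 2: 'a' vs 'd' => DIFFER
  Position 3: 'b' vs 'e' => DIFFER
  Position 4: 'a' vs 'e' => DIFFER
  Position 5: 'e' vs 'e' => same
Positions that differ: 4

4


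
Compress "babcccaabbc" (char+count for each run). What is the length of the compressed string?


Input: babcccaabbc
Runs:
  'b' x 1 => "b1"
  'a' x 1 => "a1"
  'b' x 1 => "b1"
  'c' x 3 => "c3"
  'a' x 2 => "a2"
  'b' x 2 => "b2"
  'c' x 1 => "c1"
Compressed: "b1a1b1c3a2b2c1"
Compressed length: 14

14


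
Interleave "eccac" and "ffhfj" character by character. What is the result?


Interleaving "eccac" and "ffhfj":
  Position 0: 'e' from first, 'f' from second => "ef"
  Position 1: 'c' from first, 'f' from second => "cf"
  Position 2: 'c' from first, 'h' from second => "ch"
  Position 3: 'a' from first, 'f' from second => "af"
  Position 4: 'c' from first, 'j' from second => "cj"
Result: efcfchafcj

efcfchafcj


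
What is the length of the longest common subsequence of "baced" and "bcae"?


LCS of "baced" and "bcae"
DP table:
           b    c    a    e
      0    0    0    0    0
  b   0    1    1    1    1
  a   0    1    1    2    2
  c   0    1    2    2    2
  e   0    1    2    2    3
  d   0    1    2    2    3
LCS length = dp[5][4] = 3

3


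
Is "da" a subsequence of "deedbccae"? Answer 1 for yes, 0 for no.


Check if "da" is a subsequence of "deedbccae"
Greedy scan:
  Position 0 ('d'): matches sub[0] = 'd'
  Position 1 ('e'): no match needed
  Position 2 ('e'): no match needed
  Position 3 ('d'): no match needed
  Position 4 ('b'): no match needed
  Position 5 ('c'): no match needed
  Position 6 ('c'): no match needed
  Position 7 ('a'): matches sub[1] = 'a'
  Position 8 ('e'): no match needed
All 2 characters matched => is a subsequence

1


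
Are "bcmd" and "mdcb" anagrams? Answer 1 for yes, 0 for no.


Strings: "bcmd", "mdcb"
Sorted first:  bcdm
Sorted second: bcdm
Sorted forms match => anagrams

1


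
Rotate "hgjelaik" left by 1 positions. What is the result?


Input: "hgjelaik", rotate left by 1
First 1 characters: "h"
Remaining characters: "gjelaik"
Concatenate remaining + first: "gjelaik" + "h" = "gjelaikh"

gjelaikh


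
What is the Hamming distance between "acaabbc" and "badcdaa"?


Comparing "acaabbc" and "badcdaa" position by position:
  Position 0: 'a' vs 'b' => differ
  Position 1: 'c' vs 'a' => differ
  Position 2: 'a' vs 'd' => differ
  Position 3: 'a' vs 'c' => differ
  Position 4: 'b' vs 'd' => differ
  Position 5: 'b' vs 'a' => differ
  Position 6: 'c' vs 'a' => differ
Total differences (Hamming distance): 7

7


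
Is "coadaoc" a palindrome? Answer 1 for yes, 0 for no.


Input: coadaoc
Reversed: coadaoc
  Compare pos 0 ('c') with pos 6 ('c'): match
  Compare pos 1 ('o') with pos 5 ('o'): match
  Compare pos 2 ('a') with pos 4 ('a'): match
Result: palindrome

1


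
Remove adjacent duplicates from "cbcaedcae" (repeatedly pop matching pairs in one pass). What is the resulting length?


Input: cbcaedcae
Stack-based adjacent duplicate removal:
  Read 'c': push. Stack: c
  Read 'b': push. Stack: cb
  Read 'c': push. Stack: cbc
  Read 'a': push. Stack: cbca
  Read 'e': push. Stack: cbcae
  Read 'd': push. Stack: cbcaed
  Read 'c': push. Stack: cbcaedc
  Read 'a': push. Stack: cbcaedca
  Read 'e': push. Stack: cbcaedcae
Final stack: "cbcaedcae" (length 9)

9


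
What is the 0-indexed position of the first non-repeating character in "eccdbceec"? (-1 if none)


Input: eccdbceec
Character frequencies:
  'b': 1
  'c': 4
  'd': 1
  'e': 3
Scanning left to right for freq == 1:
  Position 0 ('e'): freq=3, skip
  Position 1 ('c'): freq=4, skip
  Position 2 ('c'): freq=4, skip
  Position 3 ('d'): unique! => answer = 3

3


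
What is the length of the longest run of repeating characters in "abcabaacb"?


Input: "abcabaacb"
Scanning for longest run:
  Position 1 ('b'): new char, reset run to 1
  Position 2 ('c'): new char, reset run to 1
  Position 3 ('a'): new char, reset run to 1
  Position 4 ('b'): new char, reset run to 1
  Position 5 ('a'): new char, reset run to 1
  Position 6 ('a'): continues run of 'a', length=2
  Position 7 ('c'): new char, reset run to 1
  Position 8 ('b'): new char, reset run to 1
Longest run: 'a' with length 2

2


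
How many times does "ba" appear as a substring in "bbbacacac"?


Searching for "ba" in "bbbacacac"
Scanning each position:
  Position 0: "bb" => no
  Position 1: "bb" => no
  Position 2: "ba" => MATCH
  Position 3: "ac" => no
  Position 4: "ca" => no
  Position 5: "ac" => no
  Position 6: "ca" => no
  Position 7: "ac" => no
Total occurrences: 1

1


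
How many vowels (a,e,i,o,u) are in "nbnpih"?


Input: nbnpih
Checking each character:
  'n' at position 0: consonant
  'b' at position 1: consonant
  'n' at position 2: consonant
  'p' at position 3: consonant
  'i' at position 4: vowel (running total: 1)
  'h' at position 5: consonant
Total vowels: 1

1


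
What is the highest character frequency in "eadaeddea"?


Input: eadaeddea
Character counts:
  'a': 3
  'd': 3
  'e': 3
Maximum frequency: 3

3


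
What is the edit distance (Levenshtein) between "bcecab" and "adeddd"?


Computing edit distance: "bcecab" -> "adeddd"
DP table:
           a    d    e    d    d    d
      0    1    2    3    4    5    6
  b   1    1    2    3    4    5    6
  c   2    2    2    3    4    5    6
  e   3    3    3    2    3    4    5
  c   4    4    4    3    3    4    5
  a   5    4    5    4    4    4    5
  b   6    5    5    5    5    5    5
Edit distance = dp[6][6] = 5

5


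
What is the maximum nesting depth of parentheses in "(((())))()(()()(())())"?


Input: "(((())))()(()()(())())"
Tracking depth:
  Position 0 '(': depth becomes 1
  Position 1 '(': depth becomes 2
  Position 2 '(': depth becomes 3
  Position 3 '(': depth becomes 4
  Position 4 ')': depth becomes 3
  Position 5 ')': depth becomes 2
  Position 6 ')': depth becomes 1
  Position 7 ')': depth becomes 0
  Position 8 '(': depth becomes 1
  Position 9 ')': depth becomes 0
  Position 10 '(': depth becomes 1
  Position 11 '(': depth becomes 2
  Position 12 ')': depth becomes 1
  Position 13 '(': depth becomes 2
  Position 14 ')': depth becomes 1
  Position 15 '(': depth becomes 2
  Position 16 '(': depth becomes 3
  Position 17 ')': depth becomes 2
  Position 18 ')': depth becomes 1
  Position 19 '(': depth becomes 2
  Position 20 ')': depth becomes 1
  Position 21 ')': depth becomes 0
Maximum depth reached: 4

4


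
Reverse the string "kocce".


Input: kocce
Reading characters right to left:
  Position 4: 'e'
  Position 3: 'c'
  Position 2: 'c'
  Position 1: 'o'
  Position 0: 'k'
Reversed: eccok

eccok


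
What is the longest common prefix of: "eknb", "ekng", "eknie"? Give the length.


Words: eknb, ekng, eknie
  Position 0: all 'e' => match
  Position 1: all 'k' => match
  Position 2: all 'n' => match
  Position 3: ('b', 'g', 'i') => mismatch, stop
LCP = "ekn" (length 3)

3


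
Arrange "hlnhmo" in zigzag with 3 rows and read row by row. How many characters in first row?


Zigzag "hlnhmo" into 3 rows:
Placing characters:
  'h' => row 0
  'l' => row 1
  'n' => row 2
  'h' => row 1
  'm' => row 0
  'o' => row 1
Rows:
  Row 0: "hm"
  Row 1: "lho"
  Row 2: "n"
First row length: 2

2


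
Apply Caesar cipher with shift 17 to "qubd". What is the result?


Caesar cipher: shift "qubd" by 17
  'q' (pos 16) + 17 = pos 7 = 'h'
  'u' (pos 20) + 17 = pos 11 = 'l'
  'b' (pos 1) + 17 = pos 18 = 's'
  'd' (pos 3) + 17 = pos 20 = 'u'
Result: hlsu

hlsu


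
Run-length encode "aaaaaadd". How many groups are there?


Input: aaaaaadd
Scanning for consecutive runs:
  Group 1: 'a' x 6 (positions 0-5)
  Group 2: 'd' x 2 (positions 6-7)
Total groups: 2

2


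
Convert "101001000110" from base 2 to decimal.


Input: "101001000110" in base 2
Positional expansion:
  Digit '1' (value 1) x 2^11 = 2048
  Digit '0' (value 0) x 2^10 = 0
  Digit '1' (value 1) x 2^9 = 512
  Digit '0' (value 0) x 2^8 = 0
  Digit '0' (value 0) x 2^7 = 0
  Digit '1' (value 1) x 2^6 = 64
  Digit '0' (value 0) x 2^5 = 0
  Digit '0' (value 0) x 2^4 = 0
  Digit '0' (value 0) x 2^3 = 0
  Digit '1' (value 1) x 2^2 = 4
  Digit '1' (value 1) x 2^1 = 2
  Digit '0' (value 0) x 2^0 = 0
Sum = 2630

2630


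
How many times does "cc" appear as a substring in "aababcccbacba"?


Searching for "cc" in "aababcccbacba"
Scanning each position:
  Position 0: "aa" => no
  Position 1: "ab" => no
  Position 2: "ba" => no
  Position 3: "ab" => no
  Position 4: "bc" => no
  Position 5: "cc" => MATCH
  Position 6: "cc" => MATCH
  Position 7: "cb" => no
  Position 8: "ba" => no
  Position 9: "ac" => no
  Position 10: "cb" => no
  Position 11: "ba" => no
Total occurrences: 2

2


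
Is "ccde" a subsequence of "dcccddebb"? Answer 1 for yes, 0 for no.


Check if "ccde" is a subsequence of "dcccddebb"
Greedy scan:
  Position 0 ('d'): no match needed
  Position 1 ('c'): matches sub[0] = 'c'
  Position 2 ('c'): matches sub[1] = 'c'
  Position 3 ('c'): no match needed
  Position 4 ('d'): matches sub[2] = 'd'
  Position 5 ('d'): no match needed
  Position 6 ('e'): matches sub[3] = 'e'
  Position 7 ('b'): no match needed
  Position 8 ('b'): no match needed
All 4 characters matched => is a subsequence

1


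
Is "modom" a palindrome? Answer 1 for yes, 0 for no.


Input: modom
Reversed: modom
  Compare pos 0 ('m') with pos 4 ('m'): match
  Compare pos 1 ('o') with pos 3 ('o'): match
Result: palindrome

1


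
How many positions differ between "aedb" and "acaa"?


Comparing "aedb" and "acaa" position by position:
  Position 0: 'a' vs 'a' => same
  Position 1: 'e' vs 'c' => DIFFER
  Position 2: 'd' vs 'a' => DIFFER
  Position 3: 'b' vs 'a' => DIFFER
Positions that differ: 3

3


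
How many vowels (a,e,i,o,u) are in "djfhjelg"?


Input: djfhjelg
Checking each character:
  'd' at position 0: consonant
  'j' at position 1: consonant
  'f' at position 2: consonant
  'h' at position 3: consonant
  'j' at position 4: consonant
  'e' at position 5: vowel (running total: 1)
  'l' at position 6: consonant
  'g' at position 7: consonant
Total vowels: 1

1


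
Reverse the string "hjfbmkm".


Input: hjfbmkm
Reading characters right to left:
  Position 6: 'm'
  Position 5: 'k'
  Position 4: 'm'
  Position 3: 'b'
  Position 2: 'f'
  Position 1: 'j'
  Position 0: 'h'
Reversed: mkmbfjh

mkmbfjh


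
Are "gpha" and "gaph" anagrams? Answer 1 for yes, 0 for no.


Strings: "gpha", "gaph"
Sorted first:  aghp
Sorted second: aghp
Sorted forms match => anagrams

1


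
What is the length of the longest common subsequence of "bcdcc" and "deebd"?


LCS of "bcdcc" and "deebd"
DP table:
           d    e    e    b    d
      0    0    0    0    0    0
  b   0    0    0    0    1    1
  c   0    0    0    0    1    1
  d   0    1    1    1    1    2
  c   0    1    1    1    1    2
  c   0    1    1    1    1    2
LCS length = dp[5][5] = 2

2


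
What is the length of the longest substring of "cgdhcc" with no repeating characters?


Input: "cgdhcc"
Sliding window (track last position of each char):
  Position 0 ('c'): window [0,0] length 1 -- new best
  Position 1 ('g'): window [0,1] length 2 -- new best
  Position 2 ('d'): window [0,2] length 3 -- new best
  Position 3 ('h'): window [0,3] length 4 -- new best
  Position 4 ('c'): repeat (last at 0), move window start to 1
  Position 4 ('c'): window [1,4] length 4
  Position 5 ('c'): repeat (last at 4), move window start to 5
  Position 5 ('c'): window [5,5] length 1
Longest substring with no repeats: "cgdh" with length 4

4


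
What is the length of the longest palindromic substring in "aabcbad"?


Input: "aabcbad"
Checking substrings for palindromes:
  [1:6] "abcba" (len 5) => palindrome
  [2:5] "bcb" (len 3) => palindrome
  [0:2] "aa" (len 2) => palindrome
Longest palindromic substring: "abcba" with length 5

5


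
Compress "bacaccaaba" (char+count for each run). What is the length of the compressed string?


Input: bacaccaaba
Runs:
  'b' x 1 => "b1"
  'a' x 1 => "a1"
  'c' x 1 => "c1"
  'a' x 1 => "a1"
  'c' x 2 => "c2"
  'a' x 2 => "a2"
  'b' x 1 => "b1"
  'a' x 1 => "a1"
Compressed: "b1a1c1a1c2a2b1a1"
Compressed length: 16

16


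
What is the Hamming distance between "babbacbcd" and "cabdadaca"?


Comparing "babbacbcd" and "cabdadaca" position by position:
  Position 0: 'b' vs 'c' => differ
  Position 1: 'a' vs 'a' => same
  Position 2: 'b' vs 'b' => same
  Position 3: 'b' vs 'd' => differ
  Position 4: 'a' vs 'a' => same
  Position 5: 'c' vs 'd' => differ
  Position 6: 'b' vs 'a' => differ
  Position 7: 'c' vs 'c' => same
  Position 8: 'd' vs 'a' => differ
Total differences (Hamming distance): 5

5


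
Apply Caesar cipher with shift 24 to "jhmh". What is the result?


Caesar cipher: shift "jhmh" by 24
  'j' (pos 9) + 24 = pos 7 = 'h'
  'h' (pos 7) + 24 = pos 5 = 'f'
  'm' (pos 12) + 24 = pos 10 = 'k'
  'h' (pos 7) + 24 = pos 5 = 'f'
Result: hfkf

hfkf


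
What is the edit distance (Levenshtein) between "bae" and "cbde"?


Computing edit distance: "bae" -> "cbde"
DP table:
           c    b    d    e
      0    1    2    3    4
  b   1    1    1    2    3
  a   2    2    2    2    3
  e   3    3    3    3    2
Edit distance = dp[3][4] = 2

2


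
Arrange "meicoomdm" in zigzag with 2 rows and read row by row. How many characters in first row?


Zigzag "meicoomdm" into 2 rows:
Placing characters:
  'm' => row 0
  'e' => row 1
  'i' => row 0
  'c' => row 1
  'o' => row 0
  'o' => row 1
  'm' => row 0
  'd' => row 1
  'm' => row 0
Rows:
  Row 0: "miomm"
  Row 1: "ecod"
First row length: 5

5


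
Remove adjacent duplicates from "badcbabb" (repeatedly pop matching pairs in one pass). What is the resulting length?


Input: badcbabb
Stack-based adjacent duplicate removal:
  Read 'b': push. Stack: b
  Read 'a': push. Stack: ba
  Read 'd': push. Stack: bad
  Read 'c': push. Stack: badc
  Read 'b': push. Stack: badcb
  Read 'a': push. Stack: badcba
  Read 'b': push. Stack: badcbab
  Read 'b': matches stack top 'b' => pop. Stack: badcba
Final stack: "badcba" (length 6)

6


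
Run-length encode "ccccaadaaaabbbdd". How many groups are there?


Input: ccccaadaaaabbbdd
Scanning for consecutive runs:
  Group 1: 'c' x 4 (positions 0-3)
  Group 2: 'a' x 2 (positions 4-5)
  Group 3: 'd' x 1 (positions 6-6)
  Group 4: 'a' x 4 (positions 7-10)
  Group 5: 'b' x 3 (positions 11-13)
  Group 6: 'd' x 2 (positions 14-15)
Total groups: 6

6


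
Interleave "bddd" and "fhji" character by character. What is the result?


Interleaving "bddd" and "fhji":
  Position 0: 'b' from first, 'f' from second => "bf"
  Position 1: 'd' from first, 'h' from second => "dh"
  Position 2: 'd' from first, 'j' from second => "dj"
  Position 3: 'd' from first, 'i' from second => "di"
Result: bfdhdjdi

bfdhdjdi


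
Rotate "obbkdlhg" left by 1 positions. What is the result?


Input: "obbkdlhg", rotate left by 1
First 1 characters: "o"
Remaining characters: "bbkdlhg"
Concatenate remaining + first: "bbkdlhg" + "o" = "bbkdlhgo"

bbkdlhgo


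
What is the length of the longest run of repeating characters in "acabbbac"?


Input: "acabbbac"
Scanning for longest run:
  Position 1 ('c'): new char, reset run to 1
  Position 2 ('a'): new char, reset run to 1
  Position 3 ('b'): new char, reset run to 1
  Position 4 ('b'): continues run of 'b', length=2
  Position 5 ('b'): continues run of 'b', length=3
  Position 6 ('a'): new char, reset run to 1
  Position 7 ('c'): new char, reset run to 1
Longest run: 'b' with length 3

3


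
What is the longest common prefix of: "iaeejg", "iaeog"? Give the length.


Words: iaeejg, iaeog
  Position 0: all 'i' => match
  Position 1: all 'a' => match
  Position 2: all 'e' => match
  Position 3: ('e', 'o') => mismatch, stop
LCP = "iae" (length 3)

3


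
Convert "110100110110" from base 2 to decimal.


Input: "110100110110" in base 2
Positional expansion:
  Digit '1' (value 1) x 2^11 = 2048
  Digit '1' (value 1) x 2^10 = 1024
  Digit '0' (value 0) x 2^9 = 0
  Digit '1' (value 1) x 2^8 = 256
  Digit '0' (value 0) x 2^7 = 0
  Digit '0' (value 0) x 2^6 = 0
  Digit '1' (value 1) x 2^5 = 32
  Digit '1' (value 1) x 2^4 = 16
  Digit '0' (value 0) x 2^3 = 0
  Digit '1' (value 1) x 2^2 = 4
  Digit '1' (value 1) x 2^1 = 2
  Digit '0' (value 0) x 2^0 = 0
Sum = 3382

3382


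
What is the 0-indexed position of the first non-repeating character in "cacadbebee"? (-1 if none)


Input: cacadbebee
Character frequencies:
  'a': 2
  'b': 2
  'c': 2
  'd': 1
  'e': 3
Scanning left to right for freq == 1:
  Position 0 ('c'): freq=2, skip
  Position 1 ('a'): freq=2, skip
  Position 2 ('c'): freq=2, skip
  Position 3 ('a'): freq=2, skip
  Position 4 ('d'): unique! => answer = 4

4


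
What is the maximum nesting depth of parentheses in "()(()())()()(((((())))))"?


Input: "()(()())()()(((((())))))"
Tracking depth:
  Position 0 '(': depth becomes 1
  Position 1 ')': depth becomes 0
  Position 2 '(': depth becomes 1
  Position 3 '(': depth becomes 2
  Position 4 ')': depth becomes 1
  Position 5 '(': depth becomes 2
  Position 6 ')': depth becomes 1
  Position 7 ')': depth becomes 0
  Position 8 '(': depth becomes 1
  Position 9 ')': depth becomes 0
  Position 10 '(': depth becomes 1
  Position 11 ')': depth becomes 0
  Position 12 '(': depth becomes 1
  Position 13 '(': depth becomes 2
  Position 14 '(': depth becomes 3
  Position 15 '(': depth becomes 4
  Position 16 '(': depth becomes 5
  Position 17 '(': depth becomes 6
  Position 18 ')': depth becomes 5
  Position 19 ')': depth becomes 4
  Position 20 ')': depth becomes 3
  Position 21 ')': depth becomes 2
  Position 22 ')': depth becomes 1
  Position 23 ')': depth becomes 0
Maximum depth reached: 6

6


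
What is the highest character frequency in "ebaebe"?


Input: ebaebe
Character counts:
  'a': 1
  'b': 2
  'e': 3
Maximum frequency: 3

3


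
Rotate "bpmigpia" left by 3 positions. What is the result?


Input: "bpmigpia", rotate left by 3
First 3 characters: "bpm"
Remaining characters: "igpia"
Concatenate remaining + first: "igpia" + "bpm" = "igpiabpm"

igpiabpm


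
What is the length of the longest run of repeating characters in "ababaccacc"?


Input: "ababaccacc"
Scanning for longest run:
  Position 1 ('b'): new char, reset run to 1
  Position 2 ('a'): new char, reset run to 1
  Position 3 ('b'): new char, reset run to 1
  Position 4 ('a'): new char, reset run to 1
  Position 5 ('c'): new char, reset run to 1
  Position 6 ('c'): continues run of 'c', length=2
  Position 7 ('a'): new char, reset run to 1
  Position 8 ('c'): new char, reset run to 1
  Position 9 ('c'): continues run of 'c', length=2
Longest run: 'c' with length 2

2


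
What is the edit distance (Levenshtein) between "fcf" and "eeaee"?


Computing edit distance: "fcf" -> "eeaee"
DP table:
           e    e    a    e    e
      0    1    2    3    4    5
  f   1    1    2    3    4    5
  c   2    2    2    3    4    5
  f   3    3    3    3    4    5
Edit distance = dp[3][5] = 5

5


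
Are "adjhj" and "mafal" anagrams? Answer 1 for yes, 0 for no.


Strings: "adjhj", "mafal"
Sorted first:  adhjj
Sorted second: aaflm
Differ at position 1: 'd' vs 'a' => not anagrams

0


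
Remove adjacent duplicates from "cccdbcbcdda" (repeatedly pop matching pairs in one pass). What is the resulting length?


Input: cccdbcbcdda
Stack-based adjacent duplicate removal:
  Read 'c': push. Stack: c
  Read 'c': matches stack top 'c' => pop. Stack: (empty)
  Read 'c': push. Stack: c
  Read 'd': push. Stack: cd
  Read 'b': push. Stack: cdb
  Read 'c': push. Stack: cdbc
  Read 'b': push. Stack: cdbcb
  Read 'c': push. Stack: cdbcbc
  Read 'd': push. Stack: cdbcbcd
  Read 'd': matches stack top 'd' => pop. Stack: cdbcbc
  Read 'a': push. Stack: cdbcbca
Final stack: "cdbcbca" (length 7)

7
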